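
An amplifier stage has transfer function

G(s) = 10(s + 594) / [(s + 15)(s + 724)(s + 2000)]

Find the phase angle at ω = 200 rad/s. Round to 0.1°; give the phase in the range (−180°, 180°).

-88.3°

At s = jω = j200:
zero (s+594): 594 + j200 → |·| = √(594²+200²) = √392836 ≈ 626.77, ∠ = arctan(200/594) ≈ 18.61°
pole (s+15): 15 + j200 → |·| = √(15²+200²) = √40225 ≈ 200.56, ∠ = arctan(200/15) ≈ 85.71°
pole (s+724): 724 + j200 → |·| = √(724²+200²) = √564176 ≈ 751.12, ∠ = arctan(200/724) ≈ 15.44°
pole (s+2000): 2000 + j200 → |·| = √(2000²+200²) = √4040000 ≈ 2010, ∠ = arctan(200/2000) ≈ 5.71°
∠G = 18.61° − 106.86° = -88.25°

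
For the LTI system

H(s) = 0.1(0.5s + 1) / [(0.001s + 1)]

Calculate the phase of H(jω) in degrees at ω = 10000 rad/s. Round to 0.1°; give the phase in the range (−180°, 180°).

At ω = 10000 rad/s:
zero (1 + j10000·0.5) = 1 + j5000 → |·| ≈ 5000, ∠ ≈ 89.99°
pole (1 + j10000·0.001) = 1 + j10 → |·| ≈ 10.05, ∠ ≈ 84.29°
∠H = (89.99°) − (84.29°) = 5.70°

5.7°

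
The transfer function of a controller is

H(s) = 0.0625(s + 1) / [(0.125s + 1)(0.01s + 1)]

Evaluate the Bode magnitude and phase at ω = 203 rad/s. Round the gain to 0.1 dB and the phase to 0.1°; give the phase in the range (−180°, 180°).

At ω = 203 rad/s:
zero (1 + j203·1) = 1 + j203 → |·| ≈ 203, ∠ ≈ 89.72°
pole (1 + j203·0.125) = 1 + j25.375 → |·| ≈ 25.395, ∠ ≈ 87.74°
pole (1 + j203·0.01) = 1 + j2.03 → |·| ≈ 2.2629, ∠ ≈ 63.77°
|H| = 0.0625 · 203 / (25.395 · 2.2629) ≈ 0.22078
Gain = 20 log₁₀(0.22078) ≈ -13.12 dB
∠H = (89.72°) − (87.74° + 63.77°) = -61.79°

-13.1 dB, -61.8°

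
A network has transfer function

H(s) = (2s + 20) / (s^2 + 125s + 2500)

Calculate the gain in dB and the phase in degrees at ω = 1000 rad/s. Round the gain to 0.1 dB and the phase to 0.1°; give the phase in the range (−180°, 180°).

Substitute s = j1000:
Numerator: 2(j1000) + 20 = 20 + j2000
Denominator: (j1000)^2 + 125(j1000) + 2500 = -997500 + j125000
|N| = √(20² + 2000²) ≈ 2000.1, ∠N ≈ 89.43°
|D| = √(997500² + 125000²) ≈ 1.0053e+06, ∠D ≈ 172.86°
|H| = 2000.1 / 1.0053e+06 ≈ 0.0019896
Gain = 20 log₁₀(0.0019896) ≈ -54.02 dB
∠H = 89.43° − 172.86° = -83.43°

-54.0 dB, -83.4°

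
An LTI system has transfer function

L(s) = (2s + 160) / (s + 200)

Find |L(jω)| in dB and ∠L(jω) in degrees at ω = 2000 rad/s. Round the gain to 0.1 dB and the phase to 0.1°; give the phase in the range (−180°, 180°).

6.0 dB, 3.4°

Substitute s = j2000:
Numerator: 2(j2000) + 160 = 160 + j4000
Denominator: (j2000) + 200 = 200 + j2000
|N| = √(160² + 4000²) ≈ 4003.2, ∠N ≈ 87.71°
|D| = √(200² + 2000²) ≈ 2010, ∠D ≈ 84.29°
|L| = 4003.2 / 2010 ≈ 1.9916
Gain = 20 log₁₀(1.9916) ≈ 5.98 dB
∠L = 87.71° − 84.29° = 3.42°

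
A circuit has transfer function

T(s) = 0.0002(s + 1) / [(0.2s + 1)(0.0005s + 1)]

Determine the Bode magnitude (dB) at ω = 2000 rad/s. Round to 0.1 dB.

-63.0 dB

At ω = 2000 rad/s:
zero (1 + j2000·1) = 1 + j2000 → |·| ≈ 2000, ∠ ≈ 89.97°
pole (1 + j2000·0.2) = 1 + j400 → |·| ≈ 400, ∠ ≈ 89.86°
pole (1 + j2000·0.0005) = 1 + j1 → |·| ≈ 1.4142, ∠ ≈ 45.00°
|T| = 0.0002 · 2000 / (400 · 1.4142) ≈ 0.00070711
Gain = 20 log₁₀(0.00070711) ≈ -63.01 dB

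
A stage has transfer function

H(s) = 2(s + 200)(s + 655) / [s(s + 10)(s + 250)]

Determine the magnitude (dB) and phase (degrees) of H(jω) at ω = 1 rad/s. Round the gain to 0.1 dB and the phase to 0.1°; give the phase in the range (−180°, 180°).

40.4 dB, -95.6°

At s = jω = j1:
zero (s+200): 200 + j1 → |·| = √(200²+1²) = √40001 ≈ 200, ∠ = arctan(1/200) ≈ 0.29°
zero (s+655): 655 + j1 → |·| = √(655²+1²) = √429026 ≈ 655, ∠ = arctan(1/655) ≈ 0.09°
pole (s+10): 10 + j1 → |·| = √(10²+1²) = √101 ≈ 10.05, ∠ = arctan(1/10) ≈ 5.71°
pole (s+250): 250 + j1 → |·| = √(250²+1²) = √62501 ≈ 250, ∠ = arctan(1/250) ≈ 0.23°
pole at origin: |s| = 1, ∠ = 90.00° (in denominator)
|H| = 2 · 1.31e+05 / 2512.5 ≈ 104.28
Gain = 20 log₁₀(104.28) ≈ 40.36 dB
∠H = 0.38° − 95.94° = -95.56°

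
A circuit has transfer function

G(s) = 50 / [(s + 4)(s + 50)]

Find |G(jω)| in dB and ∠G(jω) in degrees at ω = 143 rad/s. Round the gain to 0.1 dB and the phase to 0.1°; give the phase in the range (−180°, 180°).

At s = jω = j143:
pole (s+4): 4 + j143 → |·| = √(4²+143²) = √20465 ≈ 143.06, ∠ = arctan(143/4) ≈ 88.40°
pole (s+50): 50 + j143 → |·| = √(50²+143²) = √22949 ≈ 151.49, ∠ = arctan(143/50) ≈ 70.73°
|G| = 50 / 21672 ≈ 0.0023071
Gain = 20 log₁₀(0.0023071) ≈ -52.74 dB
∠G = 0.00° − 159.13° = -159.13°

-52.7 dB, -159.1°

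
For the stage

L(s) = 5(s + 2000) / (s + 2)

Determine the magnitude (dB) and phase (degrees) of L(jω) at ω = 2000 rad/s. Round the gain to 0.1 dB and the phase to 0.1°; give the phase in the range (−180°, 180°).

17.0 dB, -44.9°

At s = jω = j2000:
zero (s+2000): 2000 + j2000 → |·| = √(2000²+2000²) = √8000000 ≈ 2828.4, ∠ = arctan(2000/2000) ≈ 45.00°
pole (s+2): 2 + j2000 → |·| = √(2²+2000²) = √4000004 ≈ 2000, ∠ = arctan(2000/2) ≈ 89.94°
|L| = 5 · 2828.4 / 2000 ≈ 7.071
Gain = 20 log₁₀(7.071) ≈ 16.99 dB
∠L = 45.00° − 89.94° = -44.94°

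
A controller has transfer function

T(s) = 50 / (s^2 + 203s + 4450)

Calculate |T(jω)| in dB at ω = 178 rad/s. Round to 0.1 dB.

-59.1 dB

Substitute s = j178:
Numerator: 50 = 50 + j0
Denominator: (j178)^2 + 203(j178) + 4450 = -27234 + j36134
|N| = √(50² + 0²) ≈ 50, ∠N ≈ 0.00°
|D| = √(27234² + 36134²) ≈ 45248, ∠D ≈ 127.01°
|T| = 50 / 45248 ≈ 0.001105
Gain = 20 log₁₀(0.001105) ≈ -59.13 dB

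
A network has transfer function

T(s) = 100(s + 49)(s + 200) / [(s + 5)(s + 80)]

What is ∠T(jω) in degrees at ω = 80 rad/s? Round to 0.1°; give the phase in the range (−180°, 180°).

-51.1°

At s = jω = j80:
zero (s+49): 49 + j80 → |·| = √(49²+80²) = √8801 ≈ 93.814, ∠ = arctan(80/49) ≈ 58.51°
zero (s+200): 200 + j80 → |·| = √(200²+80²) = √46400 ≈ 215.41, ∠ = arctan(80/200) ≈ 21.80°
pole (s+5): 5 + j80 → |·| = √(5²+80²) = √6425 ≈ 80.156, ∠ = arctan(80/5) ≈ 86.42°
pole (s+80): 80 + j80 → |·| = √(80²+80²) = √12800 ≈ 113.14, ∠ = arctan(80/80) ≈ 45.00°
∠T = 80.31° − 131.42° = -51.11°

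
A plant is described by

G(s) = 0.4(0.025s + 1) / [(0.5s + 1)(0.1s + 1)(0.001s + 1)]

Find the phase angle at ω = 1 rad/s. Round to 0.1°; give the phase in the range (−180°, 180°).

At ω = 1 rad/s:
zero (1 + j1·0.025) = 1 + j0.025 → |·| ≈ 1.0003, ∠ ≈ 1.43°
pole (1 + j1·0.5) = 1 + j0.5 → |·| ≈ 1.118, ∠ ≈ 26.57°
pole (1 + j1·0.1) = 1 + j0.1 → |·| ≈ 1.005, ∠ ≈ 5.71°
pole (1 + j1·0.001) = 1 + j0.001 → |·| ≈ 1, ∠ ≈ 0.06°
∠G = (1.43°) − (26.57° + 5.71° + 0.06°) = -30.91°

-30.9°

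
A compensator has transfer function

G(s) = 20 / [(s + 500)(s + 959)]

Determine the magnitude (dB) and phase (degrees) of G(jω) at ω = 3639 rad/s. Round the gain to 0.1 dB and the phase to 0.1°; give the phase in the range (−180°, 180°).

At s = jω = j3639:
pole (s+500): 500 + j3639 → |·| = √(500²+3639²) = √13492321 ≈ 3673.2, ∠ = arctan(3639/500) ≈ 82.18°
pole (s+959): 959 + j3639 → |·| = √(959²+3639²) = √14162002 ≈ 3763.2, ∠ = arctan(3639/959) ≈ 75.24°
|G| = 20 / 1.3823e+07 ≈ 1.4469e-06
Gain = 20 log₁₀(1.4469e-06) ≈ -116.79 dB
∠G = 0.00° − 157.42° = -157.42°

-116.8 dB, -157.4°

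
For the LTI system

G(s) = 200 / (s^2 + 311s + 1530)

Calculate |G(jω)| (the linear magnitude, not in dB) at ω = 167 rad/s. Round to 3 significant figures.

0.00343

Substitute s = j167:
Numerator: 200 = 200 + j0
Denominator: (j167)^2 + 311(j167) + 1530 = -26359 + j51937
|N| = √(200² + 0²) ≈ 200, ∠N ≈ 0.00°
|D| = √(26359² + 51937²) ≈ 58243, ∠D ≈ 116.91°
|G| = 200 / 58243 ≈ 0.0034339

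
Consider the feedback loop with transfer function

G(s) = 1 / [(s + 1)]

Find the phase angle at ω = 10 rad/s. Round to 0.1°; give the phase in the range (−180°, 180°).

-84.3°

At ω = 10 rad/s:
pole (1 + j10·1) = 1 + j10 → |·| ≈ 10.05, ∠ ≈ 84.29°
∠G = (0°) − (84.29°) = -84.29°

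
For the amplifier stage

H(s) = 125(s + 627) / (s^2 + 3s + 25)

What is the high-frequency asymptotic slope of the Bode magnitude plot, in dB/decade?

-20 dB/decade

Each pole contributes −20 dB/decade at high frequency; each zero contributes +20 dB/decade.
Net: 1 zero(s) − 2 pole(s) → -20 dB/decade.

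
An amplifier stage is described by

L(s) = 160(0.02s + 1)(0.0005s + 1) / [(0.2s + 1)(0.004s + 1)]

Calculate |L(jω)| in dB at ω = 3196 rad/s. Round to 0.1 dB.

7.4 dB

At ω = 3196 rad/s:
zero (1 + j3196·0.02) = 1 + j63.92 → |·| ≈ 63.928, ∠ ≈ 89.10°
zero (1 + j3196·0.0005) = 1 + j1.598 → |·| ≈ 1.8851, ∠ ≈ 57.96°
pole (1 + j3196·0.2) = 1 + j639.2 → |·| ≈ 639.2, ∠ ≈ 89.91°
pole (1 + j3196·0.004) = 1 + j12.784 → |·| ≈ 12.823, ∠ ≈ 85.53°
|L| = 160 · 63.928 · 1.8851 / (639.2 · 12.823) ≈ 2.3524
Gain = 20 log₁₀(2.3524) ≈ 7.43 dB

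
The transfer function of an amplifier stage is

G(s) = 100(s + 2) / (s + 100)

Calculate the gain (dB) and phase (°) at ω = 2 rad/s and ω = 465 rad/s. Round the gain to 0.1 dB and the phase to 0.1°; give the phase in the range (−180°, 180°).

ω = 2: 9.0 dB, 43.9°; ω = 465: 39.8 dB, 11.9°

At s = jω = j2:
zero (s+2): 2 + j2 → |·| = √(2²+2²) = √8 ≈ 2.8284, ∠ = arctan(2/2) ≈ 45.00°
pole (s+100): 100 + j2 → |·| = √(100²+2²) = √10004 ≈ 100.02, ∠ = arctan(2/100) ≈ 1.15°
|G| = 100 · 2.8284 / 100.02 ≈ 2.8278
Gain = 20 log₁₀(2.8278) ≈ 9.03 dB
∠G = 45.00° − 1.15° = 43.85°

At s = jω = j465:
zero (s+2): 2 + j465 → |·| = √(2²+465²) = √216229 ≈ 465, ∠ = arctan(465/2) ≈ 89.75°
pole (s+100): 100 + j465 → |·| = √(100²+465²) = √226225 ≈ 475.63, ∠ = arctan(465/100) ≈ 77.86°
|G| = 100 · 465 / 475.63 ≈ 97.765
Gain = 20 log₁₀(97.765) ≈ 39.80 dB
∠G = 89.75° − 77.86° = 11.89°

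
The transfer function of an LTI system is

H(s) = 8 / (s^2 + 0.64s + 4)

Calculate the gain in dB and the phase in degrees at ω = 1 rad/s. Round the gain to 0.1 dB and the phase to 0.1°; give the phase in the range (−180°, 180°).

8.3 dB, -12.0°

At s = jω = j1:
quadratic: (j1)² + 0.64·j1 + 4 = 3 + j0.64 → |·| ≈ 3.0675, ∠ ≈ 12.04°
|H| = 8 / 3.0675 ≈ 2.608
Gain = 20 log₁₀(2.608) ≈ 8.33 dB
∠H = 0.00° − 12.04° = -12.04°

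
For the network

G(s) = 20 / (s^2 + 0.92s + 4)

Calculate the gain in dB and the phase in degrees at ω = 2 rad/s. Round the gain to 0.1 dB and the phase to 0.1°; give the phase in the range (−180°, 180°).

20.7 dB, -90.0°

At s = jω = j2:
quadratic: (j2)² + 0.92·j2 + 4 = 0 + j1.84 → |·| ≈ 1.84, ∠ ≈ 90.00°
|G| = 20 / 1.84 ≈ 10.87
Gain = 20 log₁₀(10.87) ≈ 20.72 dB
∠G = 0.00° − 90.00° = -90.00°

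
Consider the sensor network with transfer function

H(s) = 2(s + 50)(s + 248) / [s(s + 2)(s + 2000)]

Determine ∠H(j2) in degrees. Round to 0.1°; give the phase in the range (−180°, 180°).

At s = jω = j2:
zero (s+50): 50 + j2 → |·| = √(50²+2²) = √2504 ≈ 50.04, ∠ = arctan(2/50) ≈ 2.29°
zero (s+248): 248 + j2 → |·| = √(248²+2²) = √61508 ≈ 248.01, ∠ = arctan(2/248) ≈ 0.46°
pole (s+2): 2 + j2 → |·| = √(2²+2²) = √8 ≈ 2.8284, ∠ = arctan(2/2) ≈ 45.00°
pole (s+2000): 2000 + j2 → |·| = √(2000²+2²) = √4000004 ≈ 2000, ∠ = arctan(2/2000) ≈ 0.06°
pole at origin: |s| = 2, ∠ = 90.00° (in denominator)
∠H = 2.75° − 135.06° = -132.31°

-132.3°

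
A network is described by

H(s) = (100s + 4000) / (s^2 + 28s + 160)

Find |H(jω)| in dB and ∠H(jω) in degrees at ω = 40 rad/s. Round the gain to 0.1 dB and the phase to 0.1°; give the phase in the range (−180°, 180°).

9.8 dB, -97.1°

Substitute s = j40:
Numerator: 100(j40) + 4000 = 4000 + j4000
Denominator: (j40)^2 + 28(j40) + 160 = -1440 + j1120
|N| = √(4000² + 4000²) ≈ 5656.9, ∠N ≈ 45.00°
|D| = √(1440² + 1120²) ≈ 1824.3, ∠D ≈ 142.13°
|H| = 5656.9 / 1824.3 ≈ 3.1009
Gain = 20 log₁₀(3.1009) ≈ 9.83 dB
∠H = 45.00° − 142.13° = -97.13°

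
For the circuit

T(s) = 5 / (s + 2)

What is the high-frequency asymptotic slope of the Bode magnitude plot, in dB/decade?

-20 dB/decade

Each pole contributes −20 dB/decade at high frequency; each zero contributes +20 dB/decade.
Net: 0 zero(s) − 1 pole(s) → -20 dB/decade.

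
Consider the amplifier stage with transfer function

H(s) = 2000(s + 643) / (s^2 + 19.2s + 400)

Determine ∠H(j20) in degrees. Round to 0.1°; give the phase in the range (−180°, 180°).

At s = jω = j20:
zero (s+643): 643 + j20 → |·| = √(643²+20²) = √413849 ≈ 643.31, ∠ = arctan(20/643) ≈ 1.78°
quadratic: (j20)² + 19.2·j20 + 400 = 0 + j384 → |·| ≈ 384, ∠ ≈ 90.00°
∠H = 1.78° − 90.00° = -88.22°

-88.2°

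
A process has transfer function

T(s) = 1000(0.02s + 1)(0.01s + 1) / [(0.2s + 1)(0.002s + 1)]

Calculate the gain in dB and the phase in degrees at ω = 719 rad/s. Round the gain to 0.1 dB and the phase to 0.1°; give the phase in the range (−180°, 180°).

At ω = 719 rad/s:
zero (1 + j719·0.02) = 1 + j14.38 → |·| ≈ 14.415, ∠ ≈ 86.02°
zero (1 + j719·0.01) = 1 + j7.19 → |·| ≈ 7.2592, ∠ ≈ 82.08°
pole (1 + j719·0.2) = 1 + j143.8 → |·| ≈ 143.8, ∠ ≈ 89.60°
pole (1 + j719·0.002) = 1 + j1.438 → |·| ≈ 1.7515, ∠ ≈ 55.18°
|T| = 1000 · 14.415 · 7.2592 / (143.8 · 1.7515) ≈ 415.46
Gain = 20 log₁₀(415.46) ≈ 52.37 dB
∠T = (86.02° + 82.08°) − (89.60° + 55.18°) = 23.32°

52.4 dB, 23.3°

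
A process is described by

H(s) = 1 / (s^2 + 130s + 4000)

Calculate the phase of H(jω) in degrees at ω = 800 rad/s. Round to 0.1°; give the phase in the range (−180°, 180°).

Substitute s = j800:
Numerator: 1 = 1 + j0
Denominator: (j800)^2 + 130(j800) + 4000 = -636000 + j104000
|N| = √(1² + 0²) ≈ 1, ∠N ≈ 0.00°
|D| = √(636000² + 104000²) ≈ 6.4445e+05, ∠D ≈ 170.71°
∠H = 0.00° − 170.71° = -170.71°

-170.7°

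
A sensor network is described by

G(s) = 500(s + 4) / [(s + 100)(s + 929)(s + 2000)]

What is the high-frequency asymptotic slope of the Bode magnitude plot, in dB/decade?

Each pole contributes −20 dB/decade at high frequency; each zero contributes +20 dB/decade.
Net: 1 zero(s) − 3 pole(s) → -40 dB/decade.

-40 dB/decade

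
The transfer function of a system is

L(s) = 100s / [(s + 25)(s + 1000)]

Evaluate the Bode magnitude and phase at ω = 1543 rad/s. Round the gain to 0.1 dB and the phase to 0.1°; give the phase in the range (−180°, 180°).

-25.3 dB, -56.1°

At s = jω = j1543:
zero at origin: s = j1543 → |·| = 1543, ∠ = 90.00°
pole (s+25): 25 + j1543 → |·| = √(25²+1543²) = √2381474 ≈ 1543.2, ∠ = arctan(1543/25) ≈ 89.07°
pole (s+1000): 1000 + j1543 → |·| = √(1000²+1543²) = √3380849 ≈ 1838.7, ∠ = arctan(1543/1000) ≈ 57.05°
|L| = 100 · 1543 / 2.8375e+06 ≈ 0.054379
Gain = 20 log₁₀(0.054379) ≈ -25.29 dB
∠L = 90.00° − 146.12° = -56.12°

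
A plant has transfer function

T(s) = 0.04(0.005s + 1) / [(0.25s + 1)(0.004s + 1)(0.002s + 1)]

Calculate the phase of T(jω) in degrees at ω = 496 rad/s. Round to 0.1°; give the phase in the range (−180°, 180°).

-129.5°

At ω = 496 rad/s:
zero (1 + j496·0.005) = 1 + j2.48 → |·| ≈ 2.674, ∠ ≈ 68.04°
pole (1 + j496·0.25) = 1 + j124 → |·| ≈ 124, ∠ ≈ 89.54°
pole (1 + j496·0.004) = 1 + j1.984 → |·| ≈ 2.2218, ∠ ≈ 63.25°
pole (1 + j496·0.002) = 1 + j0.992 → |·| ≈ 1.4086, ∠ ≈ 44.77°
∠T = (68.04°) − (89.54° + 63.25° + 44.77°) = -129.52°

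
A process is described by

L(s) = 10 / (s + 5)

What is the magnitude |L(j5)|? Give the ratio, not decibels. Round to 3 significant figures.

1.41

Substitute s = j5:
Numerator: 10 = 10 + j0
Denominator: (j5) + 5 = 5 + j5
|N| = √(10² + 0²) ≈ 10, ∠N ≈ 0.00°
|D| = √(5² + 5²) ≈ 7.0711, ∠D ≈ 45.00°
|L| = 10 / 7.0711 ≈ 1.4142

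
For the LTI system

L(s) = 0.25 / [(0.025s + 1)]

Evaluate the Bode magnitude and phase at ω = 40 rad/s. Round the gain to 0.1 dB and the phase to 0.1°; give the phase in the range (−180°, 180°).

-15.1 dB, -45.0°

At ω = 40 rad/s:
pole (1 + j40·0.025) = 1 + j1 → |·| ≈ 1.4142, ∠ ≈ 45.00°
|L| = 0.25 · 1 / (1.4142) ≈ 0.17678
Gain = 20 log₁₀(0.17678) ≈ -15.05 dB
∠L = (0°) − (45.00°) = -45.00°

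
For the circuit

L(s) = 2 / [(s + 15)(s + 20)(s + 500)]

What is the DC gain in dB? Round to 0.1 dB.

L(0) = 2 / (15·20·500) ≈ 1.3333e-05
20 log₁₀(1.3333e-05) ≈ -97.50 dB

-97.5 dB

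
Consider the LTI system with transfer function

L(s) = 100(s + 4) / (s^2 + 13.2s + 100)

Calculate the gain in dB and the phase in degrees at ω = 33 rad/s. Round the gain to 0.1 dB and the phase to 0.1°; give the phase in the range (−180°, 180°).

At s = jω = j33:
zero (s+4): 4 + j33 → |·| = √(4²+33²) = √1105 ≈ 33.242, ∠ = arctan(33/4) ≈ 83.09°
quadratic: (j33)² + 13.2·j33 + 100 = -989 + j435.6 → |·| ≈ 1080.7, ∠ ≈ 156.23°
|L| = 100 · 33.242 / 1080.7 ≈ 3.076
Gain = 20 log₁₀(3.076) ≈ 9.76 dB
∠L = 83.09° − 156.23° = -73.14°

9.8 dB, -73.1°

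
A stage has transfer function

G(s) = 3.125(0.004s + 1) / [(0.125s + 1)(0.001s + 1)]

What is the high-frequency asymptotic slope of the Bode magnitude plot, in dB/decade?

-20 dB/decade

Each pole contributes −20 dB/decade at high frequency; each zero contributes +20 dB/decade.
Net: 1 zero(s) − 2 pole(s) → -20 dB/decade.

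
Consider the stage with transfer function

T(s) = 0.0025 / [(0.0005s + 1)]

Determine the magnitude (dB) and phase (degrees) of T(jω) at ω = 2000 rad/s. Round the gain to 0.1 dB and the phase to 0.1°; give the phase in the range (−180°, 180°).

At ω = 2000 rad/s:
pole (1 + j2000·0.0005) = 1 + j1 → |·| ≈ 1.4142, ∠ ≈ 45.00°
|T| = 0.0025 · 1 / (1.4142) ≈ 0.0017678
Gain = 20 log₁₀(0.0017678) ≈ -55.05 dB
∠T = (0°) − (45.00°) = -45.00°

-55.1 dB, -45.0°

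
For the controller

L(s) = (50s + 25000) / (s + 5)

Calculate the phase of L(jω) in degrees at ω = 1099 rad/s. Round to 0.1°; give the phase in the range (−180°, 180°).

-24.2°

Substitute s = j1099:
Numerator: 50(j1099) + 25000 = 25000 + j54950
Denominator: (j1099) + 5 = 5 + j1099
|N| = √(25000² + 54950²) ≈ 60370, ∠N ≈ 65.54°
|D| = √(5² + 1099²) ≈ 1099, ∠D ≈ 89.74°
∠L = 65.54° − 89.74° = -24.20°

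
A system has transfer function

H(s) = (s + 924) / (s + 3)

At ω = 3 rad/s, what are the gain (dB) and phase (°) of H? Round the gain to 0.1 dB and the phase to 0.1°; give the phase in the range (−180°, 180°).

46.8 dB, -44.8°

Substitute s = j3:
Numerator: (j3) + 924 = 924 + j3
Denominator: (j3) + 3 = 3 + j3
|N| = √(924² + 3²) ≈ 924, ∠N ≈ 0.19°
|D| = √(3² + 3²) ≈ 4.2426, ∠D ≈ 45.00°
|H| = 924 / 4.2426 ≈ 217.79
Gain = 20 log₁₀(217.79) ≈ 46.76 dB
∠H = 0.19° − 45.00° = -44.81°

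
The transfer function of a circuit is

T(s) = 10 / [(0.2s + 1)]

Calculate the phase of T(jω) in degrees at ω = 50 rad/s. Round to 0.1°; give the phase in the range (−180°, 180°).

-84.3°

At ω = 50 rad/s:
pole (1 + j50·0.2) = 1 + j10 → |·| ≈ 10.05, ∠ ≈ 84.29°
∠T = (0°) − (84.29°) = -84.29°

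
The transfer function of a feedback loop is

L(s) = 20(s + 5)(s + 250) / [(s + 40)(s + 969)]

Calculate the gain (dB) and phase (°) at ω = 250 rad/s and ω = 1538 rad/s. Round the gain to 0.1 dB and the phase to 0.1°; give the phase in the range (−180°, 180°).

At s = jω = j250:
zero (s+5): 5 + j250 → |·| = √(5²+250²) = √62525 ≈ 250.05, ∠ = arctan(250/5) ≈ 88.85°
zero (s+250): 250 + j250 → |·| = √(250²+250²) = √125000 ≈ 353.55, ∠ = arctan(250/250) ≈ 45.00°
pole (s+40): 40 + j250 → |·| = √(40²+250²) = √64100 ≈ 253.18, ∠ = arctan(250/40) ≈ 80.91°
pole (s+969): 969 + j250 → |·| = √(969²+250²) = √1001461 ≈ 1000.7, ∠ = arctan(250/969) ≈ 14.47°
|L| = 20 · 88405 / 2.5336e+05 ≈ 6.9786
Gain = 20 log₁₀(6.9786) ≈ 16.88 dB
∠L = 133.85° − 95.38° = 38.47°

At s = jω = j1538:
zero (s+5): 5 + j1538 → |·| = √(5²+1538²) = √2365469 ≈ 1538, ∠ = arctan(1538/5) ≈ 89.81°
zero (s+250): 250 + j1538 → |·| = √(250²+1538²) = √2427944 ≈ 1558.2, ∠ = arctan(1538/250) ≈ 80.77°
pole (s+40): 40 + j1538 → |·| = √(40²+1538²) = √2367044 ≈ 1538.5, ∠ = arctan(1538/40) ≈ 88.51°
pole (s+969): 969 + j1538 → |·| = √(969²+1538²) = √3304405 ≈ 1817.8, ∠ = arctan(1538/969) ≈ 57.79°
|L| = 20 · 2.3965e+06 / 2.7967e+06 ≈ 17.138
Gain = 20 log₁₀(17.138) ≈ 24.68 dB
∠L = 170.58° − 146.30° = 24.28°

ω = 250: 16.9 dB, 38.5°; ω = 1538: 24.7 dB, 24.3°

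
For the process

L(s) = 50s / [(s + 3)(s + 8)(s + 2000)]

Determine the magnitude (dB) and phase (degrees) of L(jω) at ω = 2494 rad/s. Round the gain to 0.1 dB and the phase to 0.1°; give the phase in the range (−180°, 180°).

-104.1 dB, -141.0°

At s = jω = j2494:
zero at origin: s = j2494 → |·| = 2494, ∠ = 90.00°
pole (s+3): 3 + j2494 → |·| = √(3²+2494²) = √6220045 ≈ 2494, ∠ = arctan(2494/3) ≈ 89.93°
pole (s+8): 8 + j2494 → |·| = √(8²+2494²) = √6220100 ≈ 2494, ∠ = arctan(2494/8) ≈ 89.82°
pole (s+2000): 2000 + j2494 → |·| = √(2000²+2494²) = √10220036 ≈ 3196.9, ∠ = arctan(2494/2000) ≈ 51.27°
|L| = 50 · 2494 / 1.9885e+10 ≈ 6.2711e-06
Gain = 20 log₁₀(6.2711e-06) ≈ -104.05 dB
∠L = 90.00° − 231.02° = -141.02°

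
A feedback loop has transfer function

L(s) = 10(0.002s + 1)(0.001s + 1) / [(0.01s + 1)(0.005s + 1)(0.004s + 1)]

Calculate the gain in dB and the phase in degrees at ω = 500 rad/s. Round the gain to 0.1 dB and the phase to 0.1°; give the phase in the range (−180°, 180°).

-5.8 dB, -138.8°

At ω = 500 rad/s:
zero (1 + j500·0.002) = 1 + j1 → |·| ≈ 1.4142, ∠ ≈ 45.00°
zero (1 + j500·0.001) = 1 + j0.5 → |·| ≈ 1.118, ∠ ≈ 26.57°
pole (1 + j500·0.01) = 1 + j5 → |·| ≈ 5.099, ∠ ≈ 78.69°
pole (1 + j500·0.005) = 1 + j2.5 → |·| ≈ 2.6926, ∠ ≈ 68.20°
pole (1 + j500·0.004) = 1 + j2 → |·| ≈ 2.2361, ∠ ≈ 63.43°
|L| = 10 · 1.4142 · 1.118 / (5.099 · 2.6926 · 2.2361) ≈ 0.515
Gain = 20 log₁₀(0.515) ≈ -5.76 dB
∠L = (45.00° + 26.57°) − (78.69° + 68.20° + 63.43°) = -138.75°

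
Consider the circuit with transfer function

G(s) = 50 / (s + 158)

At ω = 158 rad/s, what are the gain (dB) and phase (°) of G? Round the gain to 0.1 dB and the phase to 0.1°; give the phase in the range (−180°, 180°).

Substitute s = j158:
Numerator: 50 = 50 + j0
Denominator: (j158) + 158 = 158 + j158
|N| = √(50² + 0²) ≈ 50, ∠N ≈ 0.00°
|D| = √(158² + 158²) ≈ 223.45, ∠D ≈ 45.00°
|G| = 50 / 223.45 ≈ 0.22376
Gain = 20 log₁₀(0.22376) ≈ -13.00 dB
∠G = 0.00° − 45.00° = -45.00°

-13.0 dB, -45.0°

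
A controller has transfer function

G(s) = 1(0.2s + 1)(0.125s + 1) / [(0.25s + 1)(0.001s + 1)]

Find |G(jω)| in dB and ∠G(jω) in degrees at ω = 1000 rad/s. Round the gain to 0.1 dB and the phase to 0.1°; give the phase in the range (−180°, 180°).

37.0 dB, 44.5°

At ω = 1000 rad/s:
zero (1 + j1000·0.2) = 1 + j200 → |·| ≈ 200, ∠ ≈ 89.71°
zero (1 + j1000·0.125) = 1 + j125 → |·| ≈ 125, ∠ ≈ 89.54°
pole (1 + j1000·0.25) = 1 + j250 → |·| ≈ 250, ∠ ≈ 89.77°
pole (1 + j1000·0.001) = 1 + j1 → |·| ≈ 1.4142, ∠ ≈ 45.00°
|G| = 1 · 200 · 125 / (250 · 1.4142) ≈ 70.711
Gain = 20 log₁₀(70.711) ≈ 36.99 dB
∠G = (89.71° + 89.54°) − (89.77° + 45.00°) = 44.48°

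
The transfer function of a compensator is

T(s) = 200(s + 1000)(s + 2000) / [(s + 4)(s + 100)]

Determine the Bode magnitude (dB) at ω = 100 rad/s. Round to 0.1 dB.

At s = jω = j100:
zero (s+1000): 1000 + j100 → |·| = √(1000²+100²) = √1010000 ≈ 1005, ∠ = arctan(100/1000) ≈ 5.71°
zero (s+2000): 2000 + j100 → |·| = √(2000²+100²) = √4010000 ≈ 2002.5, ∠ = arctan(100/2000) ≈ 2.86°
pole (s+4): 4 + j100 → |·| = √(4²+100²) = √10016 ≈ 100.08, ∠ = arctan(100/4) ≈ 87.71°
pole (s+100): 100 + j100 → |·| = √(100²+100²) = √20000 ≈ 141.42, ∠ = arctan(100/100) ≈ 45.00°
|T| = 200 · 2.0125e+06 / 14153 ≈ 28439
Gain = 20 log₁₀(28439) ≈ 89.08 dB

89.1 dB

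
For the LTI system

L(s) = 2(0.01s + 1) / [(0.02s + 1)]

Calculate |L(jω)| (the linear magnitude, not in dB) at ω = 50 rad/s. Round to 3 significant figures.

1.58

At ω = 50 rad/s:
zero (1 + j50·0.01) = 1 + j0.5 → |·| ≈ 1.118, ∠ ≈ 26.57°
pole (1 + j50·0.02) = 1 + j1 → |·| ≈ 1.4142, ∠ ≈ 45.00°
|L| = 2 · 1.118 / (1.4142) ≈ 1.5811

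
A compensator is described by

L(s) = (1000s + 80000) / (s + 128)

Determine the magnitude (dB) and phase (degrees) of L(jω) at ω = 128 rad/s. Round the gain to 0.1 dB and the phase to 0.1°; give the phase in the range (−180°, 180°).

58.4 dB, 13.0°

Substitute s = j128:
Numerator: 1000(j128) + 80000 = 80000 + j128000
Denominator: (j128) + 128 = 128 + j128
|N| = √(80000² + 128000²) ≈ 1.5094e+05, ∠N ≈ 57.99°
|D| = √(128² + 128²) ≈ 181.02, ∠D ≈ 45.00°
|L| = 1.5094e+05 / 181.02 ≈ 833.83
Gain = 20 log₁₀(833.83) ≈ 58.42 dB
∠L = 57.99° − 45.00° = 12.99°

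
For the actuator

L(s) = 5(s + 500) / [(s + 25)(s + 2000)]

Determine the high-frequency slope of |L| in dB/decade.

-20 dB/decade

Each pole contributes −20 dB/decade at high frequency; each zero contributes +20 dB/decade.
Net: 1 zero(s) − 2 pole(s) → -20 dB/decade.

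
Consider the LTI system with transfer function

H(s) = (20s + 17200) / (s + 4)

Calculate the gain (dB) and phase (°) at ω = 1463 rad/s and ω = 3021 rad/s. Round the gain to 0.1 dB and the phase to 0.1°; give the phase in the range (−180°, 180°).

Substitute s = j1463:
Numerator: 20(j1463) + 17200 = 17200 + j29260
Denominator: (j1463) + 4 = 4 + j1463
|N| = √(17200² + 29260²) ≈ 33941, ∠N ≈ 59.55°
|D| = √(4² + 1463²) ≈ 1463, ∠D ≈ 89.84°
|H| = 33941 / 1463 ≈ 23.2
Gain = 20 log₁₀(23.2) ≈ 27.31 dB
∠H = 59.55° − 89.84° = -30.29°

Substitute s = j3021:
Numerator: 20(j3021) + 17200 = 17200 + j60420
Denominator: (j3021) + 4 = 4 + j3021
|N| = √(17200² + 60420²) ≈ 62821, ∠N ≈ 74.11°
|D| = √(4² + 3021²) ≈ 3021, ∠D ≈ 89.92°
|H| = 62821 / 3021 ≈ 20.795
Gain = 20 log₁₀(20.795) ≈ 26.36 dB
∠H = 74.11° − 89.92° = -15.81°

ω = 1463: 27.3 dB, -30.3°; ω = 3021: 26.4 dB, -15.8°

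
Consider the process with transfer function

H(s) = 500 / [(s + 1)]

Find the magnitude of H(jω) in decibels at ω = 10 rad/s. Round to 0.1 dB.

33.9 dB

At ω = 10 rad/s:
pole (1 + j10·1) = 1 + j10 → |·| ≈ 10.05, ∠ ≈ 84.29°
|H| = 500 · 1 / (10.05) ≈ 49.751
Gain = 20 log₁₀(49.751) ≈ 33.94 dB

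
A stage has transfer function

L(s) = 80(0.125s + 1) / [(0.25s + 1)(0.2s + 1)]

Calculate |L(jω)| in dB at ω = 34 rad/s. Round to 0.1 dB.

At ω = 34 rad/s:
zero (1 + j34·0.125) = 1 + j4.25 → |·| ≈ 4.3661, ∠ ≈ 76.76°
pole (1 + j34·0.25) = 1 + j8.5 → |·| ≈ 8.5586, ∠ ≈ 83.29°
pole (1 + j34·0.2) = 1 + j6.8 → |·| ≈ 6.8731, ∠ ≈ 81.63°
|L| = 80 · 4.3661 / (8.5586 · 6.8731) ≈ 5.9378
Gain = 20 log₁₀(5.9378) ≈ 15.47 dB

15.5 dB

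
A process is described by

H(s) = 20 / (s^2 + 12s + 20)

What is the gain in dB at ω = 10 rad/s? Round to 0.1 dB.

Substitute s = j10:
Numerator: 20 = 20 + j0
Denominator: (j10)^2 + 12(j10) + 20 = -80 + j120
|N| = √(20² + 0²) ≈ 20, ∠N ≈ 0.00°
|D| = √(80² + 120²) ≈ 144.22, ∠D ≈ 123.69°
|H| = 20 / 144.22 ≈ 0.13868
Gain = 20 log₁₀(0.13868) ≈ -17.16 dB

-17.2 dB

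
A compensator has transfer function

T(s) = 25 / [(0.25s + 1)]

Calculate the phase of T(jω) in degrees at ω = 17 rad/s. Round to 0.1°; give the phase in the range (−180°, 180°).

-76.8°

At ω = 17 rad/s:
pole (1 + j17·0.25) = 1 + j4.25 → |·| ≈ 4.3661, ∠ ≈ 76.76°
∠T = (0°) − (76.76°) = -76.76°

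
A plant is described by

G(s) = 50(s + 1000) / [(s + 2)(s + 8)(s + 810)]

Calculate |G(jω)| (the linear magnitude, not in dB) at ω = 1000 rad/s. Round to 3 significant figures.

5.49e-05

At s = jω = j1000:
zero (s+1000): 1000 + j1000 → |·| = √(1000²+1000²) = √2000000 ≈ 1414.2, ∠ = arctan(1000/1000) ≈ 45.00°
pole (s+2): 2 + j1000 → |·| = √(2²+1000²) = √1000004 ≈ 1000, ∠ = arctan(1000/2) ≈ 89.89°
pole (s+8): 8 + j1000 → |·| = √(8²+1000²) = √1000064 ≈ 1000, ∠ = arctan(1000/8) ≈ 89.54°
pole (s+810): 810 + j1000 → |·| = √(810²+1000²) = √1656100 ≈ 1286.9, ∠ = arctan(1000/810) ≈ 50.99°
|G| = 50 · 1414.2 / 1.2869e+09 ≈ 5.4946e-05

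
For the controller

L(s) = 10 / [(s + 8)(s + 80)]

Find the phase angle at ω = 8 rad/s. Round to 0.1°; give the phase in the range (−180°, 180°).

At s = jω = j8:
pole (s+8): 8 + j8 → |·| = √(8²+8²) = √128 ≈ 11.314, ∠ = arctan(8/8) ≈ 45.00°
pole (s+80): 80 + j8 → |·| = √(80²+8²) = √6464 ≈ 80.399, ∠ = arctan(8/80) ≈ 5.71°
∠L = 0.00° − 50.71° = -50.71°

-50.7°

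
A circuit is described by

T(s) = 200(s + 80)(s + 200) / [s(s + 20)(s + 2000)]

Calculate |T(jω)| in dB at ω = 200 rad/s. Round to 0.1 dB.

-16.4 dB

At s = jω = j200:
zero (s+80): 80 + j200 → |·| = √(80²+200²) = √46400 ≈ 215.41, ∠ = arctan(200/80) ≈ 68.20°
zero (s+200): 200 + j200 → |·| = √(200²+200²) = √80000 ≈ 282.84, ∠ = arctan(200/200) ≈ 45.00°
pole (s+20): 20 + j200 → |·| = √(20²+200²) = √40400 ≈ 201, ∠ = arctan(200/20) ≈ 84.29°
pole (s+2000): 2000 + j200 → |·| = √(2000²+200²) = √4040000 ≈ 2010, ∠ = arctan(200/2000) ≈ 5.71°
pole at origin: |s| = 200, ∠ = 90.00° (in denominator)
|T| = 200 · 60927 / 8.0802e+07 ≈ 0.15081
Gain = 20 log₁₀(0.15081) ≈ -16.43 dB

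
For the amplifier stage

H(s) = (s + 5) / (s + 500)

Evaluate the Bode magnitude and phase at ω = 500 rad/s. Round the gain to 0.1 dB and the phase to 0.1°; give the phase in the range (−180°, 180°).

Substitute s = j500:
Numerator: (j500) + 5 = 5 + j500
Denominator: (j500) + 500 = 500 + j500
|N| = √(5² + 500²) ≈ 500.02, ∠N ≈ 89.43°
|D| = √(500² + 500²) ≈ 707.11, ∠D ≈ 45.00°
|H| = 500.02 / 707.11 ≈ 0.70713
Gain = 20 log₁₀(0.70713) ≈ -3.01 dB
∠H = 89.43° − 45.00° = 44.43°

-3.0 dB, 44.4°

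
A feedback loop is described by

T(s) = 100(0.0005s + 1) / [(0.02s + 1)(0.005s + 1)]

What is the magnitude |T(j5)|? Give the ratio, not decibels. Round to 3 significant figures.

99.5

At ω = 5 rad/s:
zero (1 + j5·0.0005) = 1 + j0.0025 → |·| ≈ 1, ∠ ≈ 0.14°
pole (1 + j5·0.02) = 1 + j0.1 → |·| ≈ 1.005, ∠ ≈ 5.71°
pole (1 + j5·0.005) = 1 + j0.025 → |·| ≈ 1.0003, ∠ ≈ 1.43°
|T| = 100 · 1 / (1.005 · 1.0003) ≈ 99.473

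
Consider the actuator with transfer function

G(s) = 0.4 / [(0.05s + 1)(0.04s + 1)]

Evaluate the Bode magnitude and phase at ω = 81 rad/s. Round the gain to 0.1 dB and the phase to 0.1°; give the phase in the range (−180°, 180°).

-31.0 dB, -149.0°

At ω = 81 rad/s:
pole (1 + j81·0.05) = 1 + j4.05 → |·| ≈ 4.1716, ∠ ≈ 76.13°
pole (1 + j81·0.04) = 1 + j3.24 → |·| ≈ 3.3908, ∠ ≈ 72.85°
|G| = 0.4 · 1 / (4.1716 · 3.3908) ≈ 0.028278
Gain = 20 log₁₀(0.028278) ≈ -30.97 dB
∠G = (0°) − (76.13° + 72.85°) = -148.98°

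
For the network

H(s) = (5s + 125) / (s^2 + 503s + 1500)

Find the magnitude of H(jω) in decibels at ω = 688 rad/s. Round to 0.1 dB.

Substitute s = j688:
Numerator: 5(j688) + 125 = 125 + j3440
Denominator: (j688)^2 + 503(j688) + 1500 = -471844 + j346064
|N| = √(125² + 3440²) ≈ 3442.3, ∠N ≈ 87.92°
|D| = √(471844² + 346064²) ≈ 5.8515e+05, ∠D ≈ 143.74°
|H| = 3442.3 / 5.8515e+05 ≈ 0.0058828
Gain = 20 log₁₀(0.0058828) ≈ -44.61 dB

-44.6 dB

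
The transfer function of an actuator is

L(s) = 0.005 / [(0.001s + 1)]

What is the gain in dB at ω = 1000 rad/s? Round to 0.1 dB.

At ω = 1000 rad/s:
pole (1 + j1000·0.001) = 1 + j1 → |·| ≈ 1.4142, ∠ ≈ 45.00°
|L| = 0.005 · 1 / (1.4142) ≈ 0.0035356
Gain = 20 log₁₀(0.0035356) ≈ -49.03 dB

-49.0 dB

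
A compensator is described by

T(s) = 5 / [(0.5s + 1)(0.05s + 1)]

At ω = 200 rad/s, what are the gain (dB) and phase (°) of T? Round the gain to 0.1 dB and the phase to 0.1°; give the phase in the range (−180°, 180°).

At ω = 200 rad/s:
pole (1 + j200·0.5) = 1 + j100 → |·| ≈ 100, ∠ ≈ 89.43°
pole (1 + j200·0.05) = 1 + j10 → |·| ≈ 10.05, ∠ ≈ 84.29°
|T| = 5 · 1 / (100 · 10.05) ≈ 0.0049751
Gain = 20 log₁₀(0.0049751) ≈ -46.06 dB
∠T = (0°) − (89.43° + 84.29°) = -173.72°

-46.1 dB, -173.7°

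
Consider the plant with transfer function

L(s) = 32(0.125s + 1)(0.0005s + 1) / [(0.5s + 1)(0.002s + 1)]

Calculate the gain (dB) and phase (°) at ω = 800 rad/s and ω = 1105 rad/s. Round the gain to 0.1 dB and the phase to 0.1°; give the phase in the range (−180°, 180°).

ω = 800: 13.2 dB, -36.6°; ω = 1105: 11.5 dB, -37.0°

At ω = 800 rad/s:
zero (1 + j800·0.125) = 1 + j100 → |·| ≈ 100, ∠ ≈ 89.43°
zero (1 + j800·0.0005) = 1 + j0.4 → |·| ≈ 1.077, ∠ ≈ 21.80°
pole (1 + j800·0.5) = 1 + j400 → |·| ≈ 400, ∠ ≈ 89.86°
pole (1 + j800·0.002) = 1 + j1.6 → |·| ≈ 1.8868, ∠ ≈ 57.99°
|L| = 32 · 100 · 1.077 / (400 · 1.8868) ≈ 4.5665
Gain = 20 log₁₀(4.5665) ≈ 13.19 dB
∠L = (89.43° + 21.80°) − (89.86° + 57.99°) = -36.62°

At ω = 1105 rad/s:
zero (1 + j1105·0.125) = 1 + j138.125 → |·| ≈ 138.13, ∠ ≈ 89.59°
zero (1 + j1105·0.0005) = 1 + j0.5525 → |·| ≈ 1.1425, ∠ ≈ 28.92°
pole (1 + j1105·0.5) = 1 + j552.5 → |·| ≈ 552.5, ∠ ≈ 89.90°
pole (1 + j1105·0.002) = 1 + j2.21 → |·| ≈ 2.4257, ∠ ≈ 65.65°
|L| = 32 · 138.13 · 1.1425 / (552.5 · 2.4257) ≈ 3.7681
Gain = 20 log₁₀(3.7681) ≈ 11.52 dB
∠L = (89.59° + 28.92°) − (89.90° + 65.65°) = -37.04°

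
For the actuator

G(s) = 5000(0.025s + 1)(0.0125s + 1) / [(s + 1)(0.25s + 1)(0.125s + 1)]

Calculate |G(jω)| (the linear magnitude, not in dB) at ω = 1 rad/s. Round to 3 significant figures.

At ω = 1 rad/s:
zero (1 + j1·0.025) = 1 + j0.025 → |·| ≈ 1.0003, ∠ ≈ 1.43°
zero (1 + j1·0.0125) = 1 + j0.0125 → |·| ≈ 1.0001, ∠ ≈ 0.72°
pole (1 + j1·1) = 1 + j1 → |·| ≈ 1.4142, ∠ ≈ 45.00°
pole (1 + j1·0.25) = 1 + j0.25 → |·| ≈ 1.0308, ∠ ≈ 14.04°
pole (1 + j1·0.125) = 1 + j0.125 → |·| ≈ 1.0078, ∠ ≈ 7.13°
|G| = 5000 · 1.0003 · 1.0001 / (1.4142 · 1.0308 · 1.0078) ≈ 3404.7

3.40e+03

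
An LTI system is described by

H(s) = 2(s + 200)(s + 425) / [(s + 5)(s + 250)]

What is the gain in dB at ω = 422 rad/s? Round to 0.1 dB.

At s = jω = j422:
zero (s+200): 200 + j422 → |·| = √(200²+422²) = √218084 ≈ 466.99, ∠ = arctan(422/200) ≈ 64.64°
zero (s+425): 425 + j422 → |·| = √(425²+422²) = √358709 ≈ 598.92, ∠ = arctan(422/425) ≈ 44.80°
pole (s+5): 5 + j422 → |·| = √(5²+422²) = √178109 ≈ 422.03, ∠ = arctan(422/5) ≈ 89.32°
pole (s+250): 250 + j422 → |·| = √(250²+422²) = √240584 ≈ 490.49, ∠ = arctan(422/250) ≈ 59.36°
|H| = 2 · 2.7969e+05 / 2.07e+05 ≈ 2.7023
Gain = 20 log₁₀(2.7023) ≈ 8.63 dB

8.6 dB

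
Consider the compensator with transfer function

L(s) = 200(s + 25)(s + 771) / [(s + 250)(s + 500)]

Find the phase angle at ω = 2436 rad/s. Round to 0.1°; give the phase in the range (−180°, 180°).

-0.7°

At s = jω = j2436:
zero (s+25): 25 + j2436 → |·| = √(25²+2436²) = √5934721 ≈ 2436.1, ∠ = arctan(2436/25) ≈ 89.41°
zero (s+771): 771 + j2436 → |·| = √(771²+2436²) = √6528537 ≈ 2555.1, ∠ = arctan(2436/771) ≈ 72.44°
pole (s+250): 250 + j2436 → |·| = √(250²+2436²) = √5996596 ≈ 2448.8, ∠ = arctan(2436/250) ≈ 84.14°
pole (s+500): 500 + j2436 → |·| = √(500²+2436²) = √6184096 ≈ 2486.8, ∠ = arctan(2436/500) ≈ 78.40°
∠L = 161.85° − 162.54° = -0.69°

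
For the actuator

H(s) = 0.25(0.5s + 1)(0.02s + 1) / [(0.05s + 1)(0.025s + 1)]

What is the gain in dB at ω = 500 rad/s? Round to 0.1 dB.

6.0 dB

At ω = 500 rad/s:
zero (1 + j500·0.5) = 1 + j250 → |·| ≈ 250, ∠ ≈ 89.77°
zero (1 + j500·0.02) = 1 + j10 → |·| ≈ 10.05, ∠ ≈ 84.29°
pole (1 + j500·0.05) = 1 + j25 → |·| ≈ 25.02, ∠ ≈ 87.71°
pole (1 + j500·0.025) = 1 + j12.5 → |·| ≈ 12.54, ∠ ≈ 85.43°
|H| = 0.25 · 250 · 10.05 / (25.02 · 12.54) ≈ 2.002
Gain = 20 log₁₀(2.002) ≈ 6.03 dB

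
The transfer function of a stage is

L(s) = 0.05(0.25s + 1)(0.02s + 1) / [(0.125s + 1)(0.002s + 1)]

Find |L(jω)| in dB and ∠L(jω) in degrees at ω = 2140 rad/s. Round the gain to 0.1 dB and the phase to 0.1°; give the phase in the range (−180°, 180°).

At ω = 2140 rad/s:
zero (1 + j2140·0.25) = 1 + j535 → |·| ≈ 535, ∠ ≈ 89.89°
zero (1 + j2140·0.02) = 1 + j42.8 → |·| ≈ 42.812, ∠ ≈ 88.66°
pole (1 + j2140·0.125) = 1 + j267.5 → |·| ≈ 267.5, ∠ ≈ 89.79°
pole (1 + j2140·0.002) = 1 + j4.28 → |·| ≈ 4.3953, ∠ ≈ 76.85°
|L| = 0.05 · 535 · 42.812 / (267.5 · 4.3953) ≈ 0.97404
Gain = 20 log₁₀(0.97404) ≈ -0.23 dB
∠L = (89.89° + 88.66°) − (89.79° + 76.85°) = 11.91°

-0.2 dB, 11.9°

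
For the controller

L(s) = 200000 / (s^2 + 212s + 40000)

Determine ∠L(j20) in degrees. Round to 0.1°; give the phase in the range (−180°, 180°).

-6.1°

At s = jω = j20:
quadratic: (j20)² + 212·j20 + 40000 = 39600 + j4240 → |·| ≈ 39826, ∠ ≈ 6.11°
∠L = 0.00° − 6.11° = -6.11°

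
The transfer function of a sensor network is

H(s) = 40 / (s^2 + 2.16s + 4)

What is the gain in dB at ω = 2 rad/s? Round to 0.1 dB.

At s = jω = j2:
quadratic: (j2)² + 2.16·j2 + 4 = 0 + j4.32 → |·| ≈ 4.32, ∠ ≈ 90.00°
|H| = 40 / 4.32 ≈ 9.2593
Gain = 20 log₁₀(9.2593) ≈ 19.33 dB

19.3 dB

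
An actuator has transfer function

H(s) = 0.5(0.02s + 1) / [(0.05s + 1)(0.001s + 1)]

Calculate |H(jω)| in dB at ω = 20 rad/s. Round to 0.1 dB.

At ω = 20 rad/s:
zero (1 + j20·0.02) = 1 + j0.4 → |·| ≈ 1.077, ∠ ≈ 21.80°
pole (1 + j20·0.05) = 1 + j1 → |·| ≈ 1.4142, ∠ ≈ 45.00°
pole (1 + j20·0.001) = 1 + j0.02 → |·| ≈ 1.0002, ∠ ≈ 1.15°
|H| = 0.5 · 1.077 / (1.4142 · 1.0002) ≈ 0.3807
Gain = 20 log₁₀(0.3807) ≈ -8.39 dB

-8.4 dB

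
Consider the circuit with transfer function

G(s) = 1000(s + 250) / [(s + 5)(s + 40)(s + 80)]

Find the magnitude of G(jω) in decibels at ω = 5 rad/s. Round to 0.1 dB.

20.8 dB

At s = jω = j5:
zero (s+250): 250 + j5 → |·| = √(250²+5²) = √62525 ≈ 250.05, ∠ = arctan(5/250) ≈ 1.15°
pole (s+5): 5 + j5 → |·| = √(5²+5²) = √50 ≈ 7.0711, ∠ = arctan(5/5) ≈ 45.00°
pole (s+40): 40 + j5 → |·| = √(40²+5²) = √1625 ≈ 40.311, ∠ = arctan(5/40) ≈ 7.13°
pole (s+80): 80 + j5 → |·| = √(80²+5²) = √6425 ≈ 80.156, ∠ = arctan(5/80) ≈ 3.58°
|G| = 1000 · 250.05 / 22848 ≈ 10.944
Gain = 20 log₁₀(10.944) ≈ 20.78 dB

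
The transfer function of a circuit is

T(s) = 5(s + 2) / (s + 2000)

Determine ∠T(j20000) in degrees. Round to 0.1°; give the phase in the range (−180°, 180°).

5.7°

At s = jω = j20000:
zero (s+2): 2 + j20000 → |·| = √(2²+20000²) = √400000004 ≈ 20000, ∠ = arctan(20000/2) ≈ 89.99°
pole (s+2000): 2000 + j20000 → |·| = √(2000²+20000²) = √404000000 ≈ 20100, ∠ = arctan(20000/2000) ≈ 84.29°
∠T = 89.99° − 84.29° = 5.70°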